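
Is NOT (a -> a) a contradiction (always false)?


Truth table over {a}:
a | φ
-----
F | F
T | F
Every row is false.

Yes, it is a contradiction.


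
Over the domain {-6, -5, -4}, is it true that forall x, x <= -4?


Evaluate the predicate on each element: -6:True, -5:True, -4:True.
Every element satisfies the predicate.

True


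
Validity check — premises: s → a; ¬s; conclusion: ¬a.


This is denying the antecedent (fallacy). There exist truth assignments where the premises are all true but the conclusion is false.

Invalid.


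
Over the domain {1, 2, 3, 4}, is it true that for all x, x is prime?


Evaluate the predicate on each element: 1:F, 2:T, 3:T, 4:F.
Counterexample x = 1 fails the predicate.

F


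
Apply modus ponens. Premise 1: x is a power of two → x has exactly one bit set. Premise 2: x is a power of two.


Modus ponens: from (P → Q) and P, infer Q.
P = 'x is a power of two' is asserted, and P → Q holds, so Q follows.

x has exactly one bit set.


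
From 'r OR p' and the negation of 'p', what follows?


Disjunctive syllogism: from (P ∨ Q) and ¬P, infer Q.
One disjunct, 'p', is ruled out; the other must hold.

r


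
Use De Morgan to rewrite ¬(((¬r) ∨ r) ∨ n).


De Morgan: the negation of a disjunction is the conjunction of the negations.
Distribute ¬ across ∨, flipping it to ∧, and negate each literal.

(r ∧ (¬r)) ∧ (¬n)


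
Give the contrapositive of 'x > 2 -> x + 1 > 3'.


The contrapositive of (P → Q) is (¬Q → ¬P); it is logically equivalent to the original.
Here P = 'x > 2' and Q = 'x + 1 > 3'.

If not (x + 1 > 3), then not (x > 2).


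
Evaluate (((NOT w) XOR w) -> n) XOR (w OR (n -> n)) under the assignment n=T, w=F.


Substitute n=T, w=F:
NOT w = T
(NOT w) XOR w = T XOR F = T
((NOT w) XOR w) -> n = T -> T = T
n -> n = T -> T = T
w OR (n -> n) = F OR T = T
(((NOT w) XOR w) -> n) XOR (w OR (n -> n)) = T XOR T = F

F


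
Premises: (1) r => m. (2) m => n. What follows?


Hypothetical syllogism: from (P → Q) and (Q → R), infer (P → R).
Chain the two implications through the shared middle term 'm'.

r => n


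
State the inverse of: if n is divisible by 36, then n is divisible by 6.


The inverse of (P → Q) is (¬P → ¬Q). It is equivalent to the converse, not to the original.
Here P = 'n is divisible by 36' and Q = 'n is divisible by 6'.

If not (n is divisible by 36), then not (n is divisible by 6).


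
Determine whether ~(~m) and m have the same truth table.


Compare truth tables:
m | φ | ψ
---------
False | False | False
True | True | True
The columns φ and ψ agree on every row.

Yes, they are logically equivalent.


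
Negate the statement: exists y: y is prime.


¬(forall x: φ) = exists x: ¬φ, and ¬(exists x: φ) = forall x: ¬φ.
Apply to the existential statement.

forall y: ~(y is prime)


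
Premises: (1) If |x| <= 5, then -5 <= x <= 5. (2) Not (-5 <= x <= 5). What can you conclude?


Modus tollens: from (P → Q) and ¬Q, infer ¬P.
Q = '-5 <= x <= 5' is denied; since P → Q, P must also fail.

Not (|x| <= 5).


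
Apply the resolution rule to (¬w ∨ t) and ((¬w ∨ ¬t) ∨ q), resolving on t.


The clauses contain complementary literals t and ¬t.
Resolution eliminates this pair and disjoins the remaining literals (merging duplicates).

(¬w ∨ q)


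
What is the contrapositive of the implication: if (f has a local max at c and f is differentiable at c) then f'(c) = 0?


The contrapositive of (P → Q) is (¬Q → ¬P); it is logically equivalent to the original.
Here P = '(f has a local max at c and f is differentiable at c)' and Q = 'f'(c) = 0'.

If not (f'(c) = 0), then not ((f has a local max at c and f is differentiable at c)).


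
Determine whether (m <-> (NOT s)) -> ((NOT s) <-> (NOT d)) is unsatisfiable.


Truth table over {d, m, s}:
d | m | s | φ
-------------
F | F | F | T
T | F | F | T
F | T | F | T
T | T | F | F
F | F | T | F
T | F | T | T
F | T | T | T
T | T | T | T
Satisfying assignment at row 1: d=F, m=F, s=F gives T.

No, it is not a contradiction.


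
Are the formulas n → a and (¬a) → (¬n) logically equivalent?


Compare truth tables:
a | n | φ | ψ
-------------
F | F | T | T
T | F | T | T
F | T | F | F
T | T | T | T
The columns φ and ψ agree on every row.

Yes, they are logically equivalent.


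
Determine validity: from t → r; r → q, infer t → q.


This matches the form of hypothetical syllogism: the conclusion follows in every model of the premises.

Valid.


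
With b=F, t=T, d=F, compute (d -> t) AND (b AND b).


Substitute b=F, t=T, d=F:
d -> t = F -> T = T
b AND b = F AND F = F
(d -> t) AND (b AND b) = T AND F = F

F


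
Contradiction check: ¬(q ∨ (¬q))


Truth table over {q}:
q | φ
-----
F | F
T | F
Every row is false.

Yes, it is a contradiction.


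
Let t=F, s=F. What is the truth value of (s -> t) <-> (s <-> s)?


Substitute t=F, s=F:
s -> t = F -> F = T
s <-> s = F <-> F = T
(s -> t) <-> (s <-> s) = T <-> T = T

T


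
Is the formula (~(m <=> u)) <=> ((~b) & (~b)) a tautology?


Build the truth table over {b, m, u}:
b | m | u | φ
-------------
False | False | False | False
True | False | False | True
False | True | False | True
True | True | False | False
False | False | True | True
True | False | True | False
False | True | True | False
True | True | True | True
Counterexample at row 1: with b=False, m=False, u=False, the formula is False.

No, it is not a tautology.


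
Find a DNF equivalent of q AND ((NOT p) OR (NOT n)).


Step 1: Distribute ∧ over ∨: q ∧ ((¬p) ∨ (¬n)) = (q ∧ (¬p)) ∨ (q ∧ (¬n)).

(q AND (NOT p)) OR (q AND (NOT n))


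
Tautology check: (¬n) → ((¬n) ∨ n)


Build the truth table over {n}:
n | φ
-----
F | T
T | T
Every row evaluates to true.

Yes, it is a tautology.


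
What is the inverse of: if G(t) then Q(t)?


The inverse of (P → Q) is (¬P → ¬Q). It is equivalent to the converse, not to the original.
Here P = 'G(t)' and Q = 'Q(t)'.

If not (G(t)), then not (Q(t)).


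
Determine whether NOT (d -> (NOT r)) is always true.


Build the truth table over {d, r}:
d | r | φ
---------
F | F | F
T | F | F
F | T | F
T | T | T
Counterexample at row 1: with d=F, r=F, the formula is F.

No, it is not a tautology.


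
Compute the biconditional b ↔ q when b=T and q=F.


Biconditional is true when both operands have the same truth value.
Substitute: b=T, q=F.
T ↔ F evaluates to F.

F


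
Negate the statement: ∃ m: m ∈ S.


¬(∀ x: φ) = ∃ x: ¬φ, and ¬(∃ x: φ) = ∀ x: ¬φ.
Apply to the existential statement.

∀ m: ¬(m ∈ S)


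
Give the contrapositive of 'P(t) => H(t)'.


The contrapositive of (P → Q) is (¬Q → ¬P); it is logically equivalent to the original.
Here P = 'P(t)' and Q = 'H(t)'.

If not (H(t)), then not (P(t)).


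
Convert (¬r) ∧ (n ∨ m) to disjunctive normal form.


Step 1: Distribute ∧ over ∨: (¬r) ∧ (n ∨ m) = ((¬r) ∧ n) ∨ ((¬r) ∧ m).

((¬r) ∧ n) ∨ ((¬r) ∧ m)


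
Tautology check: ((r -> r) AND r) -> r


Build the truth table over {r}:
r | φ
-----
F | T
T | T
Every row evaluates to true.

Yes, it is a tautology.


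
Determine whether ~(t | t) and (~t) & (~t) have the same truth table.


Compare truth tables:
t | φ | ψ
---------
False | True | True
True | False | False
The columns φ and ψ agree on every row.

Yes, they are logically equivalent.


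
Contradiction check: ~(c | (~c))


Truth table over {c}:
c | φ
-----
False | False
True | False
Every row is false.

Yes, it is a contradiction.


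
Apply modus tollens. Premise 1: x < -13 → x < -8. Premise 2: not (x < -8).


Modus tollens: from (P → Q) and ¬Q, infer ¬P.
Q = 'x < -8' is denied; since P → Q, P must also fail.

Not (x < -13).


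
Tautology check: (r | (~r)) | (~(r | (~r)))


Build the truth table over {r}:
r | φ
-----
False | True
True | True
Every row evaluates to true.

Yes, it is a tautology.


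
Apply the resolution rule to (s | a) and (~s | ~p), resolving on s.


The clauses contain complementary literals s and ~s.
Resolution eliminates this pair and disjoins the remaining literals (merging duplicates).

(a | ~p)


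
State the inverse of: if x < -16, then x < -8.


The inverse of (P → Q) is (¬P → ¬Q). It is equivalent to the converse, not to the original.
Here P = 'x < -16' and Q = 'x < -8'.

If not (x < -16), then not (x < -8).


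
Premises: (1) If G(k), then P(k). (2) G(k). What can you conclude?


Modus ponens: from (P → Q) and P, infer Q.
P = 'G(k)' is asserted, and P → Q holds, so Q follows.

P(k).


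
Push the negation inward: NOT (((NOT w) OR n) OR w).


De Morgan: the negation of a disjunction is the conjunction of the negations.
Distribute NOT across OR, flipping it to AND, and negate each literal.

(w AND (NOT n)) AND (NOT w)


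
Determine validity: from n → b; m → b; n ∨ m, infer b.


This matches the form of proof by cases: the conclusion follows in every model of the premises.

Valid.


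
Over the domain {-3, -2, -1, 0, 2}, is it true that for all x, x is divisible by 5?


Evaluate the predicate on each element: -3:F, -2:F, -1:F, 0:T, 2:F.
Counterexample x = -3 fails the predicate.

F


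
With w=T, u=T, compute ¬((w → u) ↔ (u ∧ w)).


Substitute w=T, u=T:
w → u = T → T = T
u ∧ w = T ∧ T = T
(w → u) ↔ (u ∧ w) = T ↔ T = T
¬((w → u) ↔ (u ∧ w)) = F

F


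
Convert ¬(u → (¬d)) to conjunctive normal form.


Step 1: Rewrite u → (¬d) as ¬u ∨ (¬d).
Step 2: Negate: ¬(¬u ∨ (¬d)) = u ∧ ¬(¬d) (De Morgan + double negation).
Step 3: Eliminate any double negations (¬¬X = X).

u ∧ d


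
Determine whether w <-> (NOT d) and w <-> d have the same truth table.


Compare truth tables:
d | w | φ | ψ
-------------
F | F | F | T
T | F | T | F
F | T | T | F
T | T | F | T
They differ at row 1 (d=F, w=F): φ=F but ψ=T.

No, they are not logically equivalent.


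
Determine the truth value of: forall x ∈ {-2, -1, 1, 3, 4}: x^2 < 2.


Evaluate the predicate on each element: -2:False, -1:True, 1:True, 3:False, 4:False.
Counterexample x = -2 fails the predicate.

False


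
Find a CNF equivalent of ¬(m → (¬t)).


Step 1: Rewrite m → (¬t) as ¬m ∨ (¬t).
Step 2: Negate: ¬(¬m ∨ (¬t)) = m ∧ ¬(¬t) (De Morgan + double negation).
Step 3: Eliminate any double negations (¬¬X = X).

m ∧ t


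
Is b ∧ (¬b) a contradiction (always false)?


Truth table over {b}:
b | φ
-----
F | F
T | F
Every row is false.

Yes, it is a contradiction.


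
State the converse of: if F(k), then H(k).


The converse of (P → Q) is (Q → P). It is not in general equivalent to the original.
Here P = 'F(k)' and Q = 'H(k)'.

If H(k), then F(k).


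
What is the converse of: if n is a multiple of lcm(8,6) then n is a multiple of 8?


The converse of (P → Q) is (Q → P). It is not in general equivalent to the original.
Here P = 'n is a multiple of lcm(8,6)' and Q = 'n is a multiple of 8'.

If n is a multiple of 8, then n is a multiple of lcm(8,6).


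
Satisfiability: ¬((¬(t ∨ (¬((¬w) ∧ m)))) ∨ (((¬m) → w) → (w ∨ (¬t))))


Search for a satisfying assignment over {m, t, w}.
Try m=T, t=T, w=F: the formula evaluates to T.
A satisfying assignment exists.

Satisfiable.


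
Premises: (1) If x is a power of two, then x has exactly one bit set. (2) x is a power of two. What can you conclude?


Modus ponens: from (P → Q) and P, infer Q.
P = 'x is a power of two' is asserted, and P → Q holds, so Q follows.

x has exactly one bit set.


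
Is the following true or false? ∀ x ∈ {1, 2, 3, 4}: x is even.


Evaluate the predicate on each element: 1:F, 2:T, 3:F, 4:T.
Counterexample x = 1 fails the predicate.

F


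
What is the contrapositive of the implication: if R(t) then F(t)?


The contrapositive of (P → Q) is (¬Q → ¬P); it is logically equivalent to the original.
Here P = 'R(t)' and Q = 'F(t)'.

If not (F(t)), then not (R(t)).


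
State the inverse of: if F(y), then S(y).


The inverse of (P → Q) is (¬P → ¬Q). It is equivalent to the converse, not to the original.
Here P = 'F(y)' and Q = 'S(y)'.

If not (F(y)), then not (S(y)).


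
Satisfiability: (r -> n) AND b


Search for a satisfying assignment over {b, n, r}.
Try b=T, n=F, r=F: the formula evaluates to T.
A satisfying assignment exists.

Satisfiable.


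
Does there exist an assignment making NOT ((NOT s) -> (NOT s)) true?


Check all 2 assignments over {s}:
s | φ
-----
F | F
T | F
No assignment makes the formula true.

Unsatisfiable.


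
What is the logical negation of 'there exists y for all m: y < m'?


Negation flips each quantifier (∀↔∃) and negates the inner predicate.
¬(there exists y for all m: φ) = for all y there exists m: ¬φ.

for all y there exists m: NOT(y < m)


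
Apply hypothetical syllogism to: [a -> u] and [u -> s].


Hypothetical syllogism: from (P → Q) and (Q → R), infer (P → R).
Chain the two implications through the shared middle term 'u'.

a -> s


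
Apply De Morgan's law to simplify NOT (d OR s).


De Morgan: the negation of a disjunction is the conjunction of the negations.
Distribute NOT across OR, flipping it to AND, and negate each literal.

(NOT d) AND (NOT s)


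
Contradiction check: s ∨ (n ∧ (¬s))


Truth table over {n, s}:
n | s | φ
---------
F | F | F
T | F | T
F | T | T
T | T | T
Satisfying assignment at row 2: n=T, s=F gives T.

No, it is not a contradiction.


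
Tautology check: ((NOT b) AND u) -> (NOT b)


Build the truth table over {b, u}:
b | u | φ
---------
F | F | T
T | F | T
F | T | T
T | T | T
Every row evaluates to true.

Yes, it is a tautology.


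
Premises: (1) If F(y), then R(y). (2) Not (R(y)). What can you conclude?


Modus tollens: from (P → Q) and ¬Q, infer ¬P.
Q = 'R(y)' is denied; since P → Q, P must also fail.

Not (F(y)).


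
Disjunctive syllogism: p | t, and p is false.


Disjunctive syllogism: from (P ∨ Q) and ¬P, infer Q.
One disjunct, 'p', is ruled out; the other must hold.

t


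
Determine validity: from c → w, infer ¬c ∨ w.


This matches the form of material implication: the conclusion follows in every model of the premises.

Valid.


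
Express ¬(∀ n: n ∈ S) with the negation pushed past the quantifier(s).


¬(∀ x: φ) = ∃ x: ¬φ, and ¬(∃ x: φ) = ∀ x: ¬φ.
Apply to the universal statement.

∃ n: ¬(n ∈ S)


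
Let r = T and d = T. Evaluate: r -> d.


Implication is false only when antecedent is true and consequent is false.
Substitute: r=T, d=T.
T -> T evaluates to T.

T


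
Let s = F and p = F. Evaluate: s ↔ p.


Biconditional is true when both operands have the same truth value.
Substitute: s=F, p=F.
F ↔ F evaluates to T.

T


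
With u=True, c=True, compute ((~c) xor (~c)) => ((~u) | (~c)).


Substitute u=True, c=True:
~c = False
~c = False
(~c) xor (~c) = False xor False = False
~u = False
~c = False
(~u) | (~c) = False | False = False
((~c) xor (~c)) => ((~u) | (~c)) = False => False = True

True


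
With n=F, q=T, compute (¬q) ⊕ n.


Substitute n=F, q=T:
¬q = F
(¬q) ⊕ n = F ⊕ F = F

F


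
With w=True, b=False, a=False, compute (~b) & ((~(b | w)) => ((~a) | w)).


Substitute w=True, b=False, a=False:
~b = True
b | w = False | True = True
~(b | w) = False
~a = True
(~a) | w = True | True = True
(~(b | w)) => ((~a) | w) = False => True = True
(~b) & ((~(b | w)) => ((~a) | w)) = True & True = True

True


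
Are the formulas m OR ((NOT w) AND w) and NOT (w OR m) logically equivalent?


Compare truth tables:
m | w | φ | ψ
-------------
F | F | F | T
T | F | T | F
F | T | F | F
T | T | T | F
They differ at row 1 (m=F, w=F): φ=F but ψ=T.

No, they are not logically equivalent.


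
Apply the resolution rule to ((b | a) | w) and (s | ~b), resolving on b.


The clauses contain complementary literals b and ~b.
Resolution eliminates this pair and disjoins the remaining literals (merging duplicates).

((a | w) | s)


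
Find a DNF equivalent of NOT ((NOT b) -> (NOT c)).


Step 1: Rewrite implication then negate: ¬(¬(¬b) ∨ (¬c)) = (¬b) ∧ ¬(¬c).
Step 2: Eliminate any double negations (¬¬X = X).

(NOT b) AND c


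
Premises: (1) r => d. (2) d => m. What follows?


Hypothetical syllogism: from (P → Q) and (Q → R), infer (P → R).
Chain the two implications through the shared middle term 'd'.

r => m


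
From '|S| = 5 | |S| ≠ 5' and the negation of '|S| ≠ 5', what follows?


Disjunctive syllogism: from (P ∨ Q) and ¬P, infer Q.
One disjunct, '|S| ≠ 5', is ruled out; the other must hold.

|S| = 5


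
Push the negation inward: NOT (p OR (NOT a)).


De Morgan: the negation of a disjunction is the conjunction of the negations.
Distribute NOT across OR, flipping it to AND, and negate each literal.

(NOT p) AND a


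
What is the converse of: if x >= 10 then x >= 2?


The converse of (P → Q) is (Q → P). It is not in general equivalent to the original.
Here P = 'x >= 10' and Q = 'x >= 2'.

If x >= 2, then x >= 10.


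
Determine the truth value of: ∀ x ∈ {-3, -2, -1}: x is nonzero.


Evaluate the predicate on each element: -3:T, -2:T, -1:T.
Every element satisfies the predicate.

T


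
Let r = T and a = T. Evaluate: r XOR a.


Exclusive or is true when exactly one operand is true.
Substitute: r=T, a=T.
T XOR T evaluates to F.

F


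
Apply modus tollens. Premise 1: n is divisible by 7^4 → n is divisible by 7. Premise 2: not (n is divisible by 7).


Modus tollens: from (P → Q) and ¬Q, infer ¬P.
Q = 'n is divisible by 7' is denied; since P → Q, P must also fail.

Not (n is divisible by 7^4).


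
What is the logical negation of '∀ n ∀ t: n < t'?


Negation flips each quantifier (∀↔∃) and negates the inner predicate.
¬(∀ n ∀ t: φ) = ∃ n ∃ t: ¬φ.

∃ n ∃ t: ¬(n < t)


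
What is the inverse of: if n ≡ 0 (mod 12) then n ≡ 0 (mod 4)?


The inverse of (P → Q) is (¬P → ¬Q). It is equivalent to the converse, not to the original.
Here P = 'n ≡ 0 (mod 12)' and Q = 'n ≡ 0 (mod 4)'.

If not (n ≡ 0 (mod 12)), then not (n ≡ 0 (mod 4)).


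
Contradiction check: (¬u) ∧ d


Truth table over {d, u}:
d | u | φ
---------
F | F | F
T | F | T
F | T | F
T | T | F
Satisfying assignment at row 2: d=T, u=F gives T.

No, it is not a contradiction.


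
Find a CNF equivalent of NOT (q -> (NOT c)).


Step 1: Rewrite q → (¬c) as ¬q ∨ (¬c).
Step 2: Negate: ¬(¬q ∨ (¬c)) = q ∧ ¬(¬c) (De Morgan + double negation).
Step 3: Eliminate any double negations (¬¬X = X).

q AND c


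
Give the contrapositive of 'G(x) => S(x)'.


The contrapositive of (P → Q) is (¬Q → ¬P); it is logically equivalent to the original.
Here P = 'G(x)' and Q = 'S(x)'.

If not (S(x)), then not (G(x)).


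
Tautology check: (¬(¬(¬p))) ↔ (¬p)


Build the truth table over {p}:
p | φ
-----
F | T
T | T
Every row evaluates to true.

Yes, it is a tautology.


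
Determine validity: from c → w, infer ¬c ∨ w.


This matches the form of material implication: the conclusion follows in every model of the premises.

Valid.


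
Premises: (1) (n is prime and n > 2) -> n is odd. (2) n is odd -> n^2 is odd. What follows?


Hypothetical syllogism: from (P → Q) and (Q → R), infer (P → R).
Chain the two implications through the shared middle term 'n is odd'.

(n is prime and n > 2) -> n^2 is odd


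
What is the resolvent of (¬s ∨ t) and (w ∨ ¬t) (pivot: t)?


The clauses contain complementary literals t and ¬t.
Resolution eliminates this pair and disjoins the remaining literals (merging duplicates).

(¬s ∨ w)


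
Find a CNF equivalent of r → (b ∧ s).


Step 1: Rewrite r → (b ∧ s) as ¬r ∨ (b ∧ s).
Step 2: Distribute ∨ over ∧.

((¬r) ∨ b) ∧ ((¬r) ∨ s)


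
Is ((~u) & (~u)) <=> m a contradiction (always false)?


Truth table over {m, u}:
m | u | φ
---------
False | False | False
True | False | True
False | True | True
True | True | False
Satisfying assignment at row 2: m=True, u=False gives True.

No, it is not a contradiction.


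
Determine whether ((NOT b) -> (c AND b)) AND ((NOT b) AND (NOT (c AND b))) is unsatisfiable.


Truth table over {b, c}:
b | c | φ
---------
F | F | F
T | F | F
F | T | F
T | T | F
Every row is false.

Yes, it is a contradiction.


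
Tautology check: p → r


Build the truth table over {p, r}:
p | r | φ
---------
F | F | T
T | F | F
F | T | T
T | T | T
Counterexample at row 2: with p=T, r=F, the formula is F.

No, it is not a tautology.


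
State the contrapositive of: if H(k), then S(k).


The contrapositive of (P → Q) is (¬Q → ¬P); it is logically equivalent to the original.
Here P = 'H(k)' and Q = 'S(k)'.

If not (S(k)), then not (H(k)).


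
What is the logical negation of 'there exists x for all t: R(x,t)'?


Negation flips each quantifier (∀↔∃) and negates the inner predicate.
¬(there exists x for all t: φ) = for all x there exists t: ¬φ.

for all x there exists t: NOT(R(x,t))


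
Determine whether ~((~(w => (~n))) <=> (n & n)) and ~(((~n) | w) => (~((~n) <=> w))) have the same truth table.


Compare truth tables:
n | w | φ | ψ
-------------
False | False | False | False
True | False | True | False
False | True | False | True
True | True | False | False
They differ at row 2 (n=True, w=False): φ=True but ψ=False.

No, they are not logically equivalent.


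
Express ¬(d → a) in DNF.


Step 1: Rewrite implication then negate: ¬(¬d ∨ a) = d ∧ ¬a.

d ∧ (¬a)


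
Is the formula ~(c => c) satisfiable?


Check all 2 assignments over {c}:
c | φ
-----
False | False
True | False
No assignment makes the formula true.

Unsatisfiable.


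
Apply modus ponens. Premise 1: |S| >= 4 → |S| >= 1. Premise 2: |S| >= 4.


Modus ponens: from (P → Q) and P, infer Q.
P = '|S| >= 4' is asserted, and P → Q holds, so Q follows.

|S| >= 1.


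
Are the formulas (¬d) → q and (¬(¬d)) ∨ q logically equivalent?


Compare truth tables:
d | q | φ | ψ
-------------
F | F | F | F
T | F | T | T
F | T | T | T
T | T | T | T
The columns φ and ψ agree on every row.

Yes, they are logically equivalent.


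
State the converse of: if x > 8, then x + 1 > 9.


The converse of (P → Q) is (Q → P). It is not in general equivalent to the original.
Here P = 'x > 8' and Q = 'x + 1 > 9'.

If x + 1 > 9, then x > 8.


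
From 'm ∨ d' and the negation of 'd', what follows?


Disjunctive syllogism: from (P ∨ Q) and ¬P, infer Q.
One disjunct, 'd', is ruled out; the other must hold.

m


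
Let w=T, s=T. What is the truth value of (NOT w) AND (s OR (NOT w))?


Substitute w=T, s=T:
NOT w = F
NOT w = F
s OR (NOT w) = T OR F = T
(NOT w) AND (s OR (NOT w)) = F AND T = F

F


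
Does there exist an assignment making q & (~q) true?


Check all 2 assignments over {q}:
q | φ
-----
False | False
True | False
No assignment makes the formula true.

Unsatisfiable.


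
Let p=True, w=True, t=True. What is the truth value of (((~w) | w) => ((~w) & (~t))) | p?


Substitute p=True, w=True, t=True:
~w = False
(~w) | w = False | True = True
~w = False
~t = False
(~w) & (~t) = False & False = False
((~w) | w) => ((~w) & (~t)) = True => False = False
(((~w) | w) => ((~w) & (~t))) | p = False | True = True

True


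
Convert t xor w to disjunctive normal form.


Step 1: t ⊕ w is true exactly when they disagree: (t ∧ ¬w) ∨ (¬t ∧ w).

(t & (~w)) | ((~t) & w)


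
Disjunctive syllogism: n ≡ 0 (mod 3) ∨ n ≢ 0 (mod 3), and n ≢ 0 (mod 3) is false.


Disjunctive syllogism: from (P ∨ Q) and ¬P, infer Q.
One disjunct, 'n ≢ 0 (mod 3)', is ruled out; the other must hold.

n ≡ 0 (mod 3)


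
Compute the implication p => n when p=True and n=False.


Implication is false only when antecedent is true and consequent is false.
Substitute: p=True, n=False.
True => False evaluates to False.

False


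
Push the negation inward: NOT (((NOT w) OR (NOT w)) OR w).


De Morgan: the negation of a disjunction is the conjunction of the negations.
Distribute NOT across OR, flipping it to AND, and negate each literal.

(w AND w) AND (NOT w)


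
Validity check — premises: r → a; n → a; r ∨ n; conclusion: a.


This matches the form of proof by cases: the conclusion follows in every model of the premises.

Valid.


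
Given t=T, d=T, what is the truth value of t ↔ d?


Biconditional is true when both operands have the same truth value.
Substitute: t=T, d=T.
T ↔ T evaluates to T.

T


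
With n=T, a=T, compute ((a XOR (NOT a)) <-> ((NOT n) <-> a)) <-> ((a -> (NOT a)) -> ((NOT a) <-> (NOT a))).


Substitute n=T, a=T:
… (earlier sub-steps elided)
NOT n = F
(NOT n) <-> a = F <-> T = F
(a XOR (NOT a)) <-> ((NOT n) <-> a) = T <-> F = F
NOT a = F
a -> (NOT a) = T -> F = F
NOT a = F
NOT a = F
(NOT a) <-> (NOT a) = F <-> F = T
(a -> (NOT a)) -> ((NOT a) <-> (NOT a)) = F -> T = T
((a XOR (NOT a)) <-> ((NOT n) <-> a)) <-> ((a -> (NOT a)) -> ((NOT a) <-> (NOT a))) = F <-> T = F

F


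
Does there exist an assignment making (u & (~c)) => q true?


Search for a satisfying assignment over {c, q, u}.
Try c=False, q=False, u=False: the formula evaluates to True.
A satisfying assignment exists.

Satisfiable.


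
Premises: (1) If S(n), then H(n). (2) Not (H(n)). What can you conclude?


Modus tollens: from (P → Q) and ¬Q, infer ¬P.
Q = 'H(n)' is denied; since P → Q, P must also fail.

Not (S(n)).


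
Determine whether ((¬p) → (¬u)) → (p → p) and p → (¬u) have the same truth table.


Compare truth tables:
p | u | φ | ψ
-------------
F | F | T | T
T | F | T | T
F | T | T | T
T | T | T | F
They differ at row 4 (p=T, u=T): φ=T but ψ=F.

No, they are not logically equivalent.


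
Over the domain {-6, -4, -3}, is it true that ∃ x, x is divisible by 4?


Evaluate the predicate on each element: -6:F, -4:T, -3:F.
Witness x = -4 satisfies the predicate.

T


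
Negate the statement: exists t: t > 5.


¬(forall x: φ) = exists x: ¬φ, and ¬(exists x: φ) = forall x: ¬φ.
Apply to the existential statement.

forall t: ~(t > 5)


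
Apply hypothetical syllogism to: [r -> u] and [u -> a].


Hypothetical syllogism: from (P → Q) and (Q → R), infer (P → R).
Chain the two implications through the shared middle term 'u'.

r -> a


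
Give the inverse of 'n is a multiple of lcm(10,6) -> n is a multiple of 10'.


The inverse of (P → Q) is (¬P → ¬Q). It is equivalent to the converse, not to the original.
Here P = 'n is a multiple of lcm(10,6)' and Q = 'n is a multiple of 10'.

If not (n is a multiple of lcm(10,6)), then not (n is a multiple of 10).


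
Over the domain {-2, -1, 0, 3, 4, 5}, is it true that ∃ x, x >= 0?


Evaluate the predicate on each element: -2:F, -1:F, 0:T, 3:T, 4:T, 5:T.
Witness x = 0 satisfies the predicate.

T


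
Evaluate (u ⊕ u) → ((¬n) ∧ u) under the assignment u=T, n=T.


Substitute u=T, n=T:
u ⊕ u = T ⊕ T = F
¬n = F
(¬n) ∧ u = F ∧ T = F
(u ⊕ u) → ((¬n) ∧ u) = F → F = T

T


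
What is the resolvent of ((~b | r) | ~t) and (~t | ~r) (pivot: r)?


The clauses contain complementary literals r and ~r.
Resolution eliminates this pair and disjoins the remaining literals (merging duplicates).

(~t | ~b)


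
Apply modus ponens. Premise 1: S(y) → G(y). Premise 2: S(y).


Modus ponens: from (P → Q) and P, infer Q.
P = 'S(y)' is asserted, and P → Q holds, so Q follows.

G(y).


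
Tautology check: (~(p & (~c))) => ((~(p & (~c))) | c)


Build the truth table over {c, p}:
c | p | φ
---------
False | False | True
True | False | True
False | True | True
True | True | True
Every row evaluates to true.

Yes, it is a tautology.


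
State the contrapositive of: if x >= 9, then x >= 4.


The contrapositive of (P → Q) is (¬Q → ¬P); it is logically equivalent to the original.
Here P = 'x >= 9' and Q = 'x >= 4'.

If not (x >= 4), then not (x >= 9).


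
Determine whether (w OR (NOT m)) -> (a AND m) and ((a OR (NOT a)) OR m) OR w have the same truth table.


Compare truth tables:
a | m | w | φ | ψ
-----------------
F | F | F | F | T
T | F | F | F | T
F | T | F | T | T
T | T | F | T | T
F | F | T | F | T
T | F | T | F | T
F | T | T | F | T
T | T | T | T | T
They differ at row 1 (a=F, m=F, w=F): φ=F but ψ=T.

No, they are not logically equivalent.


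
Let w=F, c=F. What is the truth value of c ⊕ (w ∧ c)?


Substitute w=F, c=F:
w ∧ c = F ∧ F = F
c ⊕ (w ∧ c) = F ⊕ F = F

F


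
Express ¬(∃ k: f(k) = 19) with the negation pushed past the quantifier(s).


¬(∀ x: φ) = ∃ x: ¬φ, and ¬(∃ x: φ) = ∀ x: ¬φ.
Apply to the existential statement.

∀ k: ¬(f(k) = 19)


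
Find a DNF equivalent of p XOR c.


Step 1: p ⊕ c is true exactly when they disagree: (p ∧ ¬c) ∨ (¬p ∧ c).

(p AND (NOT c)) OR ((NOT p) AND c)


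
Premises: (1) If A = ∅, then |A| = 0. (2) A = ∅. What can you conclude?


Modus ponens: from (P → Q) and P, infer Q.
P = 'A = ∅' is asserted, and P → Q holds, so Q follows.

|A| = 0.


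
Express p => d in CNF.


Step 1: Rewrite p → d as ¬p ∨ d.

(~p) | d


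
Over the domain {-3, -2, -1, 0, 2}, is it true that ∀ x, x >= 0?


Evaluate the predicate on each element: -3:F, -2:F, -1:F, 0:T, 2:T.
Counterexample x = -3 fails the predicate.

F


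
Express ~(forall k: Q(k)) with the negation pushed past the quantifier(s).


¬(forall x: φ) = exists x: ¬φ, and ¬(exists x: φ) = forall x: ¬φ.
Apply to the universal statement.

exists k: ~(Q(k))


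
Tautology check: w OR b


Build the truth table over {b, w}:
b | w | φ
---------
F | F | F
T | F | T
F | T | T
T | T | T
Counterexample at row 1: with b=F, w=F, the formula is F.

No, it is not a tautology.


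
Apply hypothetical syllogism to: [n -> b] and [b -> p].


Hypothetical syllogism: from (P → Q) and (Q → R), infer (P → R).
Chain the two implications through the shared middle term 'b'.

n -> p


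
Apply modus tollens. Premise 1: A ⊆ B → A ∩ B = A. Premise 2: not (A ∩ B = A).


Modus tollens: from (P → Q) and ¬Q, infer ¬P.
Q = 'A ∩ B = A' is denied; since P → Q, P must also fail.

Not (A ⊆ B).


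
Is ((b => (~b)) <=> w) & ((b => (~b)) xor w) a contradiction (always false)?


Truth table over {b, w}:
b | w | φ
---------
False | False | False
True | False | False
False | True | False
True | True | False
Every row is false.

Yes, it is a contradiction.


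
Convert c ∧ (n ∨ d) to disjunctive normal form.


Step 1: Distribute ∧ over ∨: c ∧ (n ∨ d) = (c ∧ n) ∨ (c ∧ d).

(c ∧ n) ∨ (c ∧ d)


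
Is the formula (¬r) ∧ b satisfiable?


Search for a satisfying assignment over {b, r}.
Try b=T, r=F: the formula evaluates to T.
A satisfying assignment exists.

Satisfiable.


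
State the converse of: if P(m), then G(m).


The converse of (P → Q) is (Q → P). It is not in general equivalent to the original.
Here P = 'P(m)' and Q = 'G(m)'.

If G(m), then P(m).


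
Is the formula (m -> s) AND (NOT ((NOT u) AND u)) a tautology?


Build the truth table over {m, s, u}:
m | s | u | φ
-------------
F | F | F | T
T | F | F | F
F | T | F | T
T | T | F | T
F | F | T | T
T | F | T | F
F | T | T | T
T | T | T | T
Counterexample at row 2: with m=T, s=F, u=F, the formula is F.

No, it is not a tautology.


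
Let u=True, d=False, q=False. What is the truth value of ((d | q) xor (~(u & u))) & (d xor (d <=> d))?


Substitute u=True, d=False, q=False:
d | q = False | False = False
u & u = True & True = True
~(u & u) = False
(d | q) xor (~(u & u)) = False xor False = False
d <=> d = False <=> False = True
d xor (d <=> d) = False xor True = True
((d | q) xor (~(u & u))) & (d xor (d <=> d)) = False & True = False

False


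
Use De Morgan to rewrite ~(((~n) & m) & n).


De Morgan: the negation of a conjunction is the disjunction of the negations.
Distribute ~ across &, flipping it to |, and negate each literal.

(n | (~m)) | (~n)


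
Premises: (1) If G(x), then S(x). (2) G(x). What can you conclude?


Modus ponens: from (P → Q) and P, infer Q.
P = 'G(x)' is asserted, and P → Q holds, so Q follows.

S(x).


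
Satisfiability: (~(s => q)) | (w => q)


Search for a satisfying assignment over {q, s, w}.
Try q=False, s=False, w=False: the formula evaluates to True.
A satisfying assignment exists.

Satisfiable.


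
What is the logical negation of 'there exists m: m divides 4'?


¬(for all x: φ) = there exists x: ¬φ, and ¬(there exists x: φ) = for all x: ¬φ.
Apply to the existential statement.

for all m: NOT(m divides 4)


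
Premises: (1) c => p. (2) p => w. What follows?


Hypothetical syllogism: from (P → Q) and (Q → R), infer (P → R).
Chain the two implications through the shared middle term 'p'.

c => w


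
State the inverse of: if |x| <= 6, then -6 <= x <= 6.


The inverse of (P → Q) is (¬P → ¬Q). It is equivalent to the converse, not to the original.
Here P = '|x| <= 6' and Q = '-6 <= x <= 6'.

If not (|x| <= 6), then not (-6 <= x <= 6).


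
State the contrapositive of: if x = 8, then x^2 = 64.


The contrapositive of (P → Q) is (¬Q → ¬P); it is logically equivalent to the original.
Here P = 'x = 8' and Q = 'x^2 = 64'.

If not (x^2 = 64), then not (x = 8).


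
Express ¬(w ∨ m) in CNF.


Step 1: Apply De Morgan: ¬(w ∨ m) = ¬w ∧ ¬m.

(¬w) ∧ (¬m)


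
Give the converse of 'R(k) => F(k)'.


The converse of (P → Q) is (Q → P). It is not in general equivalent to the original.
Here P = 'R(k)' and Q = 'F(k)'.

If F(k), then R(k).


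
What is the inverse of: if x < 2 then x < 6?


The inverse of (P → Q) is (¬P → ¬Q). It is equivalent to the converse, not to the original.
Here P = 'x < 2' and Q = 'x < 6'.

If not (x < 2), then not (x < 6).


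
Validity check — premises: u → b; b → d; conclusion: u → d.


This matches the form of hypothetical syllogism: the conclusion follows in every model of the premises.

Valid.


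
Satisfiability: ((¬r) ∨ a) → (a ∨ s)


Search for a satisfying assignment over {a, r, s}.
Try a=T, r=F, s=F: the formula evaluates to T.
A satisfying assignment exists.

Satisfiable.


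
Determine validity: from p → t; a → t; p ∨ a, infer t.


This matches the form of proof by cases: the conclusion follows in every model of the premises.

Valid.


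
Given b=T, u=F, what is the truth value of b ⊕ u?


Exclusive or is true when exactly one operand is true.
Substitute: b=T, u=F.
T ⊕ F evaluates to T.

T


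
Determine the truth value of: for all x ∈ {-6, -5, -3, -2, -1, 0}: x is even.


Evaluate the predicate on each element: -6:T, -5:F, -3:F, -2:T, -1:F, 0:T.
Counterexample x = -5 fails the predicate.

F


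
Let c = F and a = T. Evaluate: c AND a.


Conjunction is true only when both operands are true.
Substitute: c=F, a=T.
F AND T evaluates to F.

F


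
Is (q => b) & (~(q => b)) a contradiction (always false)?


Truth table over {b, q}:
b | q | φ
---------
False | False | False
True | False | False
False | True | False
True | True | False
Every row is false.

Yes, it is a contradiction.


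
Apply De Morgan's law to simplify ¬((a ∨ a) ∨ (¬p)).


De Morgan: the negation of a disjunction is the conjunction of the negations.
Distribute ¬ across ∨, flipping it to ∧, and negate each literal.

((¬a) ∧ (¬a)) ∧ p


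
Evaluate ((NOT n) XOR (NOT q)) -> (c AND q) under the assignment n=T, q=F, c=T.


Substitute n=T, q=F, c=T:
NOT n = F
NOT q = T
(NOT n) XOR (NOT q) = F XOR T = T
c AND q = T AND F = F
((NOT n) XOR (NOT q)) -> (c AND q) = T -> F = F

F


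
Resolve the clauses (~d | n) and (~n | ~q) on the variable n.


The clauses contain complementary literals n and ~n.
Resolution eliminates this pair and disjoins the remaining literals (merging duplicates).

(~d | ~q)


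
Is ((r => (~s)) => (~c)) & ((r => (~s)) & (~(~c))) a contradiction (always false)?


Truth table over {c, r, s}:
c | r | s | φ
-------------
False | False | False | False
True | False | False | False
False | True | False | False
True | True | False | False
False | False | True | False
True | False | True | False
False | True | True | False
True | True | True | False
Every row is false.

Yes, it is a contradiction.


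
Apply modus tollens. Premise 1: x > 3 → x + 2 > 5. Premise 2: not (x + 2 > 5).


Modus tollens: from (P → Q) and ¬Q, infer ¬P.
Q = 'x + 2 > 5' is denied; since P → Q, P must also fail.

Not (x > 3).


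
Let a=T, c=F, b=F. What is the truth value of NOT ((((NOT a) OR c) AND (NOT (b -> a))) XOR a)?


Substitute a=T, c=F, b=F:
NOT a = F
(NOT a) OR c = F OR F = F
b -> a = F -> T = T
NOT (b -> a) = F
((NOT a) OR c) AND (NOT (b -> a)) = F AND F = F
(((NOT a) OR c) AND (NOT (b -> a))) XOR a = F XOR T = T
NOT ((((NOT a) OR c) AND (NOT (b -> a))) XOR a) = F

F


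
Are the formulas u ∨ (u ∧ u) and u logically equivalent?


Compare truth tables:
u | φ | ψ
---------
F | F | F
T | T | T
The columns φ and ψ agree on every row.

Yes, they are logically equivalent.


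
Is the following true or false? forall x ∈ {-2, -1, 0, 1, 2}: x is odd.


Evaluate the predicate on each element: -2:False, -1:True, 0:False, 1:True, 2:False.
Counterexample x = -2 fails the predicate.

False


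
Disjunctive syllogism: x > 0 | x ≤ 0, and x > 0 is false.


Disjunctive syllogism: from (P ∨ Q) and ¬P, infer Q.
One disjunct, 'x > 0', is ruled out; the other must hold.

x ≤ 0


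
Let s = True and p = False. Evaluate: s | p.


Disjunction is false only when both operands are false.
Substitute: s=True, p=False.
True | False evaluates to True.

True


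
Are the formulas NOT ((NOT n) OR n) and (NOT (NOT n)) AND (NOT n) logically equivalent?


Compare truth tables:
n | φ | ψ
---------
F | F | F
T | F | F
The columns φ and ψ agree on every row.

Yes, they are logically equivalent.


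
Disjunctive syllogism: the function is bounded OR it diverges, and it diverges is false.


Disjunctive syllogism: from (P ∨ Q) and ¬P, infer Q.
One disjunct, 'it diverges', is ruled out; the other must hold.

the function is bounded


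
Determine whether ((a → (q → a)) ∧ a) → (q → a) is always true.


Build the truth table over {a, q}:
a | q | φ
---------
F | F | T
T | F | T
F | T | T
T | T | T
Every row evaluates to true.

Yes, it is a tautology.


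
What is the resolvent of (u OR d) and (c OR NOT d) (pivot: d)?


The clauses contain complementary literals d and NOTd.
Resolution eliminates this pair and disjoins the remaining literals (merging duplicates).

(u OR c)


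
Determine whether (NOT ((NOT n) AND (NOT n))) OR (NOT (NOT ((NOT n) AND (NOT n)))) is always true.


Build the truth table over {n}:
n | φ
-----
F | T
T | T
Every row evaluates to true.

Yes, it is a tautology.


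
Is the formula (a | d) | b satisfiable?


Search for a satisfying assignment over {a, b, d}.
Try a=True, b=False, d=False: the formula evaluates to True.
A satisfying assignment exists.

Satisfiable.


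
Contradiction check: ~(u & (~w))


Truth table over {u, w}:
u | w | φ
---------
False | False | True
True | False | False
False | True | True
True | True | True
Satisfying assignment at row 1: u=False, w=False gives True.

No, it is not a contradiction.
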